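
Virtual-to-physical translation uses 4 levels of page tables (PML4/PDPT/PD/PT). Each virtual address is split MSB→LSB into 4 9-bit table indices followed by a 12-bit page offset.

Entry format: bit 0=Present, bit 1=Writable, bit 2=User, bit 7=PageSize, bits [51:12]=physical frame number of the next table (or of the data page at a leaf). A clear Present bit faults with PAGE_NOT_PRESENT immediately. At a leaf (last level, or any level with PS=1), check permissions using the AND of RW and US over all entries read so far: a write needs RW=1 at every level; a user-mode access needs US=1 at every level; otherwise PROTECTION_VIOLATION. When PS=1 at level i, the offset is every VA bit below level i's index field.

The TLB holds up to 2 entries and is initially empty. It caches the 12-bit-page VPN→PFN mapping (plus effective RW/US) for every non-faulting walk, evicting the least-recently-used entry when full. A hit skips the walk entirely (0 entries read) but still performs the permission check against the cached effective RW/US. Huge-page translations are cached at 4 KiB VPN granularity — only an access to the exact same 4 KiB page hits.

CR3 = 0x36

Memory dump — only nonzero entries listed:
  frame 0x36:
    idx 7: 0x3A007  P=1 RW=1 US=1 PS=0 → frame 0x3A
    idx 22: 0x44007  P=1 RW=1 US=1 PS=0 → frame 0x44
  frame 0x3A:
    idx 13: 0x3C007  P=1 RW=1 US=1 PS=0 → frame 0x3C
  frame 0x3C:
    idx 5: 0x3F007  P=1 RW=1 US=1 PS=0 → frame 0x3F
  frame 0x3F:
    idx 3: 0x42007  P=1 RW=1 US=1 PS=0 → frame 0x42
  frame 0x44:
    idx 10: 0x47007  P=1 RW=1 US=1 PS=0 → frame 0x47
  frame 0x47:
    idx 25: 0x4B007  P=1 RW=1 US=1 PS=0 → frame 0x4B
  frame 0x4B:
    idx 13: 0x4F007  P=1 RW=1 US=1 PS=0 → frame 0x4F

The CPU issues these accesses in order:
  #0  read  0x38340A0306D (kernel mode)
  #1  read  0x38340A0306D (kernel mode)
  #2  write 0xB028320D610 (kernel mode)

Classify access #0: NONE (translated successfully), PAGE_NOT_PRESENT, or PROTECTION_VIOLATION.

Trace:
#0 VA=0x38340A0306D (r,kernel):
  [0] read 0x36 idx=7: raw=0x3A007 flags P=1 W=1 U=1 S=0
  [1] read 0x3A idx=13: raw=0x3C007 flags P=1 W=1 U=1 S=0
  [2] read 0x3C idx=5: raw=0x3F007 flags P=1 W=1 U=1 S=0
  [3] read 0x3F idx=3: raw=0x42007 flags P=1 W=1 U=1 S=0
  → PA=0x4206D  (4 entries read)
#1 VA=0x38340A0306D (r,kernel):
  TLB hit vpn=0x38340A03 → PA=0x4206D
#2 VA=0xB028320D610 (w,kernel):
  [0] read 0x36 idx=22: raw=0x44007 flags P=1 W=1 U=1 S=0
  [1] read 0x44 idx=10: raw=0x47007 flags P=1 W=1 U=1 S=0
  [2] read 0x47 idx=25: raw=0x4B007 flags P=1 W=1 U=1 S=0
  [3] read 0x4B idx=13: raw=0x4F007 flags P=1 W=1 U=1 S=0
  → PA=0x4F610  (4 entries read)

Access #0 fault: NONE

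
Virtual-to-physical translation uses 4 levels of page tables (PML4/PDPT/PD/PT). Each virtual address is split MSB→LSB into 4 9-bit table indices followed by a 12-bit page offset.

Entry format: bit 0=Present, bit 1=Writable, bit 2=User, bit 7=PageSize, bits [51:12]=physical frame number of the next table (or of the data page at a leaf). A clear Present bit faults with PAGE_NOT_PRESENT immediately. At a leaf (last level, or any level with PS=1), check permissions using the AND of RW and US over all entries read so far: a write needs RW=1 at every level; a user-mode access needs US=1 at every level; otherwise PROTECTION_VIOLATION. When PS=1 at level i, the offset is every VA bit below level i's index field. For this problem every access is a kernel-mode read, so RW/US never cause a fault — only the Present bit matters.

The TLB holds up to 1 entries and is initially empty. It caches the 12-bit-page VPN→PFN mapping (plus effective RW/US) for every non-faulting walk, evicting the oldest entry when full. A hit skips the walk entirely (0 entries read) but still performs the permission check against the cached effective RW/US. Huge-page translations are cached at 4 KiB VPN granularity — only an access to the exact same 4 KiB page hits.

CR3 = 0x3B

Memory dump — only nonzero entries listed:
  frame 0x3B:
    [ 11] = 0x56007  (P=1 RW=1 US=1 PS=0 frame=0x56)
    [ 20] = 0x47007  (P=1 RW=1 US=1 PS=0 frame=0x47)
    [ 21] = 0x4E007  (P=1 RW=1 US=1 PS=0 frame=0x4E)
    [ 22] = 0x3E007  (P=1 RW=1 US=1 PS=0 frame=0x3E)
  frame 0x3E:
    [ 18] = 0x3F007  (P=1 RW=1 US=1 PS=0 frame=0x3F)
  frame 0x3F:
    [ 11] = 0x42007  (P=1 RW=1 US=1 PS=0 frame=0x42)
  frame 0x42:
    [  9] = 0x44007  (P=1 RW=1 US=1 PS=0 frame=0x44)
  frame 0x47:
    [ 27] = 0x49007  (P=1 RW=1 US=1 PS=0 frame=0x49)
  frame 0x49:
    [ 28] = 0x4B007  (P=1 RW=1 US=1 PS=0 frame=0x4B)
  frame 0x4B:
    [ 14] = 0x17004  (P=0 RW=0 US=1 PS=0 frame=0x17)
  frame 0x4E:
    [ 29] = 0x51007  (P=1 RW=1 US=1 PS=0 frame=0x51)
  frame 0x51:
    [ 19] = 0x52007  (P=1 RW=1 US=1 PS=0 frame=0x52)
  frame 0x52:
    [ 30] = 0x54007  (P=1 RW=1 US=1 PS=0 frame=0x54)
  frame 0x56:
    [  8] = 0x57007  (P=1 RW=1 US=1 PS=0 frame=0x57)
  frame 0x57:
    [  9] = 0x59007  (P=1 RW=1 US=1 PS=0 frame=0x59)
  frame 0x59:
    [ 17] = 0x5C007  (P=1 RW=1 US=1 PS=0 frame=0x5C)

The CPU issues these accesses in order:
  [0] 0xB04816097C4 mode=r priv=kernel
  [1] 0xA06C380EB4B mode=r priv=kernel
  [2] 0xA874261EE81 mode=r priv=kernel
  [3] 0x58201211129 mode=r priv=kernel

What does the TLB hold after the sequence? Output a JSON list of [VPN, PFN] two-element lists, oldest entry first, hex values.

Trace:
#0 VA=0xB04816097C4 (r,kernel):
  L0 @0x3B[22] → 0x3E007  P=1,RW=1,US=1,PS=0
  L1 @0x3E[18] → 0x3F007  P=1,RW=1,US=1,PS=0
  L2 @0x3F[11] → 0x42007  P=1,RW=1,US=1,PS=0
  L3 @0x42[9] → 0x44007  P=1,RW=1,US=1,PS=0
  ⇒ phys 0x447C4  [4 reads]
#1 VA=0xA06C380EB4B (r,kernel):
  L0 @0x3B[20] → 0x47007  P=1,RW=1,US=1,PS=0
  L1 @0x47[27] → 0x49007  P=1,RW=1,US=1,PS=0
  L2 @0x49[28] → 0x4B007  P=1,RW=1,US=1,PS=0
  L3 @0x4B[14] → 0x17004  P=0,RW=0,US=1,PS=0
  ⇒ fault: PAGE_NOT_PRESENT  — 4 lookups
#2 VA=0xA874261EE81 (r,kernel):
  L0 @0x3B[21] → 0x4E007  P=1,RW=1,US=1,PS=0
  L1 @0x4E[29] → 0x51007  P=1,RW=1,US=1,PS=0
  L2 @0x51[19] → 0x52007  P=1,RW=1,US=1,PS=0
  L3 @0x52[30] → 0x54007  P=1,RW=1,US=1,PS=0
  ⇒ phys 0x54E81  [4 reads]
#3 VA=0x58201211129 (r,kernel):
  L0 @0x3B[11] → 0x56007  P=1,RW=1,US=1,PS=0
  L1 @0x56[8] → 0x57007  P=1,RW=1,US=1,PS=0
  L2 @0x57[9] → 0x59007  P=1,RW=1,US=1,PS=0
  L3 @0x59[17] → 0x5C007  P=1,RW=1,US=1,PS=0
  ⇒ phys 0x5C129  [4 reads]

TLB: [["0x58201211", "0x5C"]]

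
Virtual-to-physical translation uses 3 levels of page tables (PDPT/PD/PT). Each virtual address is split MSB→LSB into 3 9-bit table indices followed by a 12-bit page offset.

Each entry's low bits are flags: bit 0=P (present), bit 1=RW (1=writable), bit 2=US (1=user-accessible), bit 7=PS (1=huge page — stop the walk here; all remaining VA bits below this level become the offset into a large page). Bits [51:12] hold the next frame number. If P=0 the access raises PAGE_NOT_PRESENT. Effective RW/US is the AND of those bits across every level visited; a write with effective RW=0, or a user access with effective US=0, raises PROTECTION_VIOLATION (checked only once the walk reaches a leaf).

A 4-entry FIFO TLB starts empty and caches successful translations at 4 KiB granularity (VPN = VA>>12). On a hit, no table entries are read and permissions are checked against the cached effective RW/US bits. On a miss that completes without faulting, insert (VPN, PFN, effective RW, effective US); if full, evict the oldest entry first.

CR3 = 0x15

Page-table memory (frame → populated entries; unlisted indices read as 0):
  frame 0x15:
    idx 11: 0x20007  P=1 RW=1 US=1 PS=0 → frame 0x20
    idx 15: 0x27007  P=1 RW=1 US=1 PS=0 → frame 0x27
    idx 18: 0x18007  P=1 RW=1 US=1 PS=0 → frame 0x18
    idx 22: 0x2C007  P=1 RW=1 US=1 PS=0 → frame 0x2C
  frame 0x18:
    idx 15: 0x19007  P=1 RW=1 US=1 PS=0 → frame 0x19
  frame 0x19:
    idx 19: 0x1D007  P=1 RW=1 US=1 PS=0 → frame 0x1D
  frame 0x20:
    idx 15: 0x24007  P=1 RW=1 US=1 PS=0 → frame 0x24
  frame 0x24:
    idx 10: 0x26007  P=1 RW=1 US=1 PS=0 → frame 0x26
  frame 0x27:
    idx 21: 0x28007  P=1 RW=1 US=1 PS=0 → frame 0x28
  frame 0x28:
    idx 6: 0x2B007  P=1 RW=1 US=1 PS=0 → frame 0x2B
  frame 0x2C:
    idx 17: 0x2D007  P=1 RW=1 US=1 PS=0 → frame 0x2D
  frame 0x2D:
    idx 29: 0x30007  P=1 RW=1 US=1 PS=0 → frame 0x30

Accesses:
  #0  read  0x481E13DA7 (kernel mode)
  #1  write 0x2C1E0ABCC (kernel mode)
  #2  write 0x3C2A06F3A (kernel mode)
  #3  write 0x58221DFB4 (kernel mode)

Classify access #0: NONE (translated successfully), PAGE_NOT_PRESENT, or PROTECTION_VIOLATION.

Trace:
#0 VA=0x481E13DA7 (r,kernel):
  L0 @0x15[18] → 0x18007  P=1,RW=1,US=1,PS=0
  L1 @0x18[15] → 0x19007  P=1,RW=1,US=1,PS=0
  L2 @0x19[19] → 0x1D007  P=1,RW=1,US=1,PS=0
  ✓ 0x1DDA7  — 3 lookups
#1 VA=0x2C1E0ABCC (w,kernel):
  L0 @0x15[11] → 0x20007  P=1,RW=1,US=1,PS=0
  L1 @0x20[15] → 0x24007  P=1,RW=1,US=1,PS=0
  L2 @0x24[10] → 0x26007  P=1,RW=1,US=1,PS=0
  ✓ 0x26BCC  — 3 lookups
#2 VA=0x3C2A06F3A (w,kernel):
  L0 @0x15[15] → 0x27007  P=1,RW=1,US=1,PS=0
  L1 @0x27[21] → 0x28007  P=1,RW=1,US=1,PS=0
  L2 @0x28[6] → 0x2B007  P=1,RW=1,US=1,PS=0
  ✓ 0x2BF3A  — 3 lookups
#3 VA=0x58221DFB4 (w,kernel):
  L0 @0x15[22] → 0x2C007  P=1,RW=1,US=1,PS=0
  L1 @0x2C[17] → 0x2D007  P=1,RW=1,US=1,PS=0
  L2 @0x2D[29] → 0x30007  P=1,RW=1,US=1,PS=0
  ✓ 0x30FB4  — 3 lookups

Access #0 fault: NONE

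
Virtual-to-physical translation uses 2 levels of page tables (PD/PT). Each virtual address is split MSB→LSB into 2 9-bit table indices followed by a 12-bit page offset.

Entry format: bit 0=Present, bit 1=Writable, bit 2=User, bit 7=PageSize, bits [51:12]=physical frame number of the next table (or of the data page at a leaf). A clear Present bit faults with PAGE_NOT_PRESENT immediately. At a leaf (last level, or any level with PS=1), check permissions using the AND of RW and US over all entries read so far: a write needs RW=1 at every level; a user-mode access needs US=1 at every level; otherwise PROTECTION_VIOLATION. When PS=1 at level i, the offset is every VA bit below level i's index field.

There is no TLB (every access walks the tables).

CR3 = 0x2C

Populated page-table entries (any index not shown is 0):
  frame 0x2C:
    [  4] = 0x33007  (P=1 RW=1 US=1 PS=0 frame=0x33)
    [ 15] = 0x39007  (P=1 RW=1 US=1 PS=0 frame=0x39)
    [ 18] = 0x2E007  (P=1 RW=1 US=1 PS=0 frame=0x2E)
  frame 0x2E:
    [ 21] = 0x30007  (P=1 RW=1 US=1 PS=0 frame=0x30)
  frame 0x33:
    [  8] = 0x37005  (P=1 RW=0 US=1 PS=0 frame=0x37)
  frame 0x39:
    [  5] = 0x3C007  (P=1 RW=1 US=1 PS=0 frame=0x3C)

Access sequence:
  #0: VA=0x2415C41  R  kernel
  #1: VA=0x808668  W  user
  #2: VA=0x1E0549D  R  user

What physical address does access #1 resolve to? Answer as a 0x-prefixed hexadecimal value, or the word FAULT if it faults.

Per-access translation:
#0 VA=0x2415C41 (r,kernel):
  L0 @0x2C[18] → 0x2E007  P=1,RW=1,US=1,PS=0
  L1 @0x2E[21] → 0x30007  P=1,RW=1,US=1,PS=0
  ✓ 0x30C41  — 2 lookups
#1 VA=0x808668 (w,user):
  L0 @0x2C[4] → 0x33007  P=1,RW=1,US=1,PS=0
  L1 @0x33[8] → 0x37005  P=1,RW=0,US=1,PS=0
  → PROTECTION_VIOLATION  (2 entries read)
#2 VA=0x1E0549D (r,user):
  L0 @0x2C[15] → 0x39007  P=1,RW=1,US=1,PS=0
  L1 @0x39[5] → 0x3C007  P=1,RW=1,US=1,PS=0
  ✓ 0x3C49D  — 2 lookups

Access #1 PA: FAULT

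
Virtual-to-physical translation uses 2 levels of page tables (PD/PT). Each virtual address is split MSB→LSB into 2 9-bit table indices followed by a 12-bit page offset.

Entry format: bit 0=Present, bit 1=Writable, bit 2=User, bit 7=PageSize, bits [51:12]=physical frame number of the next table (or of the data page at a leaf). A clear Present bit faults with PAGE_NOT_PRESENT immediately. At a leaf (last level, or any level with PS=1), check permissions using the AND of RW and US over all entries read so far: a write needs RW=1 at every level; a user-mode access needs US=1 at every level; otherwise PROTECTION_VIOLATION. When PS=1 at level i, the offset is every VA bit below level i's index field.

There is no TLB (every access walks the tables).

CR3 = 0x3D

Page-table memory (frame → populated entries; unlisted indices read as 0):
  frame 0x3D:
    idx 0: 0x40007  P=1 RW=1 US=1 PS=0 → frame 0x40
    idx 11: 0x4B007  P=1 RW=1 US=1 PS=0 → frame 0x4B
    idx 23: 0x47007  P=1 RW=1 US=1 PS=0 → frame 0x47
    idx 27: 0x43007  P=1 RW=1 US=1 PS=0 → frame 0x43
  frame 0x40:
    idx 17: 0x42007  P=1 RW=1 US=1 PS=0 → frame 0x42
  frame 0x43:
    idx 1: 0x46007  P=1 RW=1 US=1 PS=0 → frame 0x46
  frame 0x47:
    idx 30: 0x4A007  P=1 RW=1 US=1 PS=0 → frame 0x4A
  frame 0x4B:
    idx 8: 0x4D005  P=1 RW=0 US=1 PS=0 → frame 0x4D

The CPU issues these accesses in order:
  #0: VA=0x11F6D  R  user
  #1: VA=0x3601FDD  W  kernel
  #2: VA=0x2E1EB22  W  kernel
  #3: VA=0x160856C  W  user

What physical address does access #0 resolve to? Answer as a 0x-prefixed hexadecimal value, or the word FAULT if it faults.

Walk each access:
#0 VA=0x11F6D (r,user):
  L0 @0x3D[0] → 0x40007  P=1,RW=1,US=1,PS=0
  L1 @0x40[17] → 0x42007  P=1,RW=1,US=1,PS=0
  → PA=0x42F6D  (2 entries read)
#1 VA=0x3601FDD (w,kernel):
  L0 @0x3D[27] → 0x43007  P=1,RW=1,US=1,PS=0
  L1 @0x43[1] → 0x46007  P=1,RW=1,US=1,PS=0
  → PA=0x46FDD  (2 entries read)
#2 VA=0x2E1EB22 (w,kernel):
  L0 @0x3D[23] → 0x47007  P=1,RW=1,US=1,PS=0
  L1 @0x47[30] → 0x4A007  P=1,RW=1,US=1,PS=0
  → PA=0x4AB22  (2 entries read)
#3 VA=0x160856C (w,user):
  L0 @0x3D[11] → 0x4B007  P=1,RW=1,US=1,PS=0
  L1 @0x4B[8] → 0x4D005  P=1,RW=0,US=1,PS=0
  ✗ PROTECTION_VIOLATION  [2 reads]

Access #0 PA: 0x42F6D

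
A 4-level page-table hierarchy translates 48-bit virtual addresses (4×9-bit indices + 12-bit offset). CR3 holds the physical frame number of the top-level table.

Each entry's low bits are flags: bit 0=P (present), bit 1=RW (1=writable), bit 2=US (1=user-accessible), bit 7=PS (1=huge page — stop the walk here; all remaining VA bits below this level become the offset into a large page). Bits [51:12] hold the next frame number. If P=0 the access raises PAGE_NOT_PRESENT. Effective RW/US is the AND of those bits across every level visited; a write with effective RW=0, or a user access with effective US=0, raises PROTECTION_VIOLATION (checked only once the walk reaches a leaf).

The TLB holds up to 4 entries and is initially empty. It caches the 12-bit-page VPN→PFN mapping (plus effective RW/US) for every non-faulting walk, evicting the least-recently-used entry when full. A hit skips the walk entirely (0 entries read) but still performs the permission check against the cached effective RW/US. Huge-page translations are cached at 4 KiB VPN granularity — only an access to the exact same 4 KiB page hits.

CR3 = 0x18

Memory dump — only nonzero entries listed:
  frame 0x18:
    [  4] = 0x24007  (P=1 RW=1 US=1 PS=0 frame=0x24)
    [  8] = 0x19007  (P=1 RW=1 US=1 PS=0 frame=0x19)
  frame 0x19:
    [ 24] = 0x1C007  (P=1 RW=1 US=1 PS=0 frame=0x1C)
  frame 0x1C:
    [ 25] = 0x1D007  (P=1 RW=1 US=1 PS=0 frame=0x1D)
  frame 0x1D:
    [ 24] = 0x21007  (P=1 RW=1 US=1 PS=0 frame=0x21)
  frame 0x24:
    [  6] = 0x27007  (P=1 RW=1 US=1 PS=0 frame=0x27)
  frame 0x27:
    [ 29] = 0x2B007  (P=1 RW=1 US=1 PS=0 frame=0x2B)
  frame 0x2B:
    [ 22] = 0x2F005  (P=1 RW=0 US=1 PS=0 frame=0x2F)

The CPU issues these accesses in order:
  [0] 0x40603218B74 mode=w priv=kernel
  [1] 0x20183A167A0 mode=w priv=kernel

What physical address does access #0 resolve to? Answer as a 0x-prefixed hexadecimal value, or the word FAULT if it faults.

Trace:
#0 VA=0x40603218B74 (w,kernel):
  lvl0: tbl 0x18, slot 8 ⇒ 0x19007 (P1/RW1/US1/PS0)
  lvl1: tbl 0x19, slot 24 ⇒ 0x1C007 (P1/RW1/US1/PS0)
  lvl2: tbl 0x1C, slot 25 ⇒ 0x1D007 (P1/RW1/US1/PS0)
  lvl3: tbl 0x1D, slot 24 ⇒ 0x21007 (P1/RW1/US1/PS0)
  → PA=0x21B74  (4 entries read)
#1 VA=0x20183A167A0 (w,kernel):
  lvl0: tbl 0x18, slot 4 ⇒ 0x24007 (P1/RW1/US1/PS0)
  lvl1: tbl 0x24, slot 6 ⇒ 0x27007 (P1/RW1/US1/PS0)
  lvl2: tbl 0x27, slot 29 ⇒ 0x2B007 (P1/RW1/US1/PS0)
  lvl3: tbl 0x2B, slot 22 ⇒ 0x2F005 (P1/RW0/US1/PS0)
  ⇒ fault: PROTECTION_VIOLATION  — 4 lookups

Access #0 PA: 0x21B74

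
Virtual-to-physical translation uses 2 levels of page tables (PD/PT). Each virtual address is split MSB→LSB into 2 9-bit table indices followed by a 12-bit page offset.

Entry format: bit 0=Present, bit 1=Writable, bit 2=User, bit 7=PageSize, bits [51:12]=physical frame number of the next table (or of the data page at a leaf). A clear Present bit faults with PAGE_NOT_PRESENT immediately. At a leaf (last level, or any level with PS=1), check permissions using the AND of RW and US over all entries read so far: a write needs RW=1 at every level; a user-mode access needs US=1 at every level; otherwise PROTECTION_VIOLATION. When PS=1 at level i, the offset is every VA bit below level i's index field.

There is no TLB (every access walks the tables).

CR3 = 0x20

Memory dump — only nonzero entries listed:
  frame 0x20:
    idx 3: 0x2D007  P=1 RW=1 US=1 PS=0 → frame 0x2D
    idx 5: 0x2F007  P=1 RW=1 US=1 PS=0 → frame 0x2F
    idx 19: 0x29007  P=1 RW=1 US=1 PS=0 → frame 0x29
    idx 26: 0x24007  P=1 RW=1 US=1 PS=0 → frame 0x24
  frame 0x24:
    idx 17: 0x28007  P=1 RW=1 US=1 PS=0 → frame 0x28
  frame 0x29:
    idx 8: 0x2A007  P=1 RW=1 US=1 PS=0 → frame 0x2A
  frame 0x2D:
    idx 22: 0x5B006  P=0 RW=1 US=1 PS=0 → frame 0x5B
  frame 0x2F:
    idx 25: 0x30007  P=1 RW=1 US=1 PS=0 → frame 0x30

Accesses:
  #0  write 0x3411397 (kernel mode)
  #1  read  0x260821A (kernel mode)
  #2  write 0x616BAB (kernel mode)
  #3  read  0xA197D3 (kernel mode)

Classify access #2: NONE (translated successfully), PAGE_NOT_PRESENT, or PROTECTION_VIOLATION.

Walk each access:
#0 VA=0x3411397 (w,kernel):
  [0] read 0x20 idx=26: raw=0x24007 flags P=1 W=1 U=1 S=0
  [1] read 0x24 idx=17: raw=0x28007 flags P=1 W=1 U=1 S=0
  ⇒ phys 0x28397  [2 reads]
#1 VA=0x260821A (r,kernel):
  [0] read 0x20 idx=19: raw=0x29007 flags P=1 W=1 U=1 S=0
  [1] read 0x29 idx=8: raw=0x2A007 flags P=1 W=1 U=1 S=0
  ⇒ phys 0x2A21A  [2 reads]
#2 VA=0x616BAB (w,kernel):
  [0] read 0x20 idx=3: raw=0x2D007 flags P=1 W=1 U=1 S=0
  [1] read 0x2D idx=22: raw=0x5B006 flags P=0 W=1 U=1 S=0
  ⇒ fault: PAGE_NOT_PRESENT  — 2 lookups
#3 VA=0xA197D3 (r,kernel):
  [0] read 0x20 idx=5: raw=0x2F007 flags P=1 W=1 U=1 S=0
  [1] read 0x2F idx=25: raw=0x30007 flags P=1 W=1 U=1 S=0
  ⇒ phys 0x307D3  [2 reads]

Access #2 fault: PAGE_NOT_PRESENT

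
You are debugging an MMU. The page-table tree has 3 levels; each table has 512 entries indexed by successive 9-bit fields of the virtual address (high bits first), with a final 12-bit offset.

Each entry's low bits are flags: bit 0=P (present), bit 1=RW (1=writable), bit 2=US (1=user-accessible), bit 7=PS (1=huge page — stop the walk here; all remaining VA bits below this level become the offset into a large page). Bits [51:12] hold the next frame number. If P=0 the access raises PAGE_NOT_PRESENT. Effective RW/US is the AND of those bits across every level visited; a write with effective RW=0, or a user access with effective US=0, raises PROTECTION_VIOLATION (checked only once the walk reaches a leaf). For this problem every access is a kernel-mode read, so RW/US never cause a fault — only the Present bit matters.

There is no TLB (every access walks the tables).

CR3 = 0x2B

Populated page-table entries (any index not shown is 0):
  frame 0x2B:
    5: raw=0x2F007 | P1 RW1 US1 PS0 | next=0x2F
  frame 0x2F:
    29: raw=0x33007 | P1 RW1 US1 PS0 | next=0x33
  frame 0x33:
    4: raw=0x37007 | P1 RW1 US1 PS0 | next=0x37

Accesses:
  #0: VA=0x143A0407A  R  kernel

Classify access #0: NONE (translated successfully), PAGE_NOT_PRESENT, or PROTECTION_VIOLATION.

Per-access translation:
#0 VA=0x143A0407A (r,kernel):
  lvl0: tbl 0x2B, slot 5 ⇒ 0x2F007 (P1/RW1/US1/PS0)
  lvl1: tbl 0x2F, slot 29 ⇒ 0x33007 (P1/RW1/US1/PS0)
  lvl2: tbl 0x33, slot 4 ⇒ 0x37007 (P1/RW1/US1/PS0)
  → PA=0x3707A  (3 entries read)

Access #0 fault: NONE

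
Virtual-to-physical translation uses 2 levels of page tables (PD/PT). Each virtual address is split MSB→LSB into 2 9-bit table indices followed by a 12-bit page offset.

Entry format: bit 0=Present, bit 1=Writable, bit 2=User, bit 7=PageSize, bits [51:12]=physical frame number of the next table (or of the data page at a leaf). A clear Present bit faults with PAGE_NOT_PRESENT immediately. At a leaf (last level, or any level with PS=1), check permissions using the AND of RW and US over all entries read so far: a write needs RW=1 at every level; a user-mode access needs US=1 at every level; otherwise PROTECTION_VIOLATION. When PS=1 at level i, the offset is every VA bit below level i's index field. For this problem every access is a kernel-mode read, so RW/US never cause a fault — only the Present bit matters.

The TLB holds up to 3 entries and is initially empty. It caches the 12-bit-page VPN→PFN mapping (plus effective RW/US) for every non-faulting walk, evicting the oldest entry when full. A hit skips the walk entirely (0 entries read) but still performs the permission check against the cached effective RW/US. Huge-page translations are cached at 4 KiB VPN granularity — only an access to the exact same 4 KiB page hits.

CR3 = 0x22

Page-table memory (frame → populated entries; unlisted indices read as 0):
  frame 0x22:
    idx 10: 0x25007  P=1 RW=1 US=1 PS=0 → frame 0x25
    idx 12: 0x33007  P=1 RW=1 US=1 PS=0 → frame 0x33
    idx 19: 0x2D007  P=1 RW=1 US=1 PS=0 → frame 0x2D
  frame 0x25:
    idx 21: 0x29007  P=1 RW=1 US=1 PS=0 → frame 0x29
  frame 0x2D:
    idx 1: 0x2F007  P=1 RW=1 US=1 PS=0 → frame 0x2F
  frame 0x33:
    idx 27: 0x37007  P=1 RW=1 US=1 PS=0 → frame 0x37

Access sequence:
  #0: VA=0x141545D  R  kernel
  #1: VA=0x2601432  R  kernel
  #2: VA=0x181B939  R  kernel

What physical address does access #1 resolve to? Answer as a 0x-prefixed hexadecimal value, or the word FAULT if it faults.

Trace:
#0 VA=0x141545D (r,kernel):
  L0 @0x22[10] → 0x25007  P=1,RW=1,US=1,PS=0
  L1 @0x25[21] → 0x29007  P=1,RW=1,US=1,PS=0
  ⇒ phys 0x2945D  [2 reads]
#1 VA=0x2601432 (r,kernel):
  L0 @0x22[19] → 0x2D007  P=1,RW=1,US=1,PS=0
  L1 @0x2D[1] → 0x2F007  P=1,RW=1,US=1,PS=0
  ⇒ phys 0x2F432  [2 reads]
#2 VA=0x181B939 (r,kernel):
  L0 @0x22[12] → 0x33007  P=1,RW=1,US=1,PS=0
  L1 @0x33[27] → 0x37007  P=1,RW=1,US=1,PS=0
  ⇒ phys 0x37939  [2 reads]

Access #1 PA: 0x2F432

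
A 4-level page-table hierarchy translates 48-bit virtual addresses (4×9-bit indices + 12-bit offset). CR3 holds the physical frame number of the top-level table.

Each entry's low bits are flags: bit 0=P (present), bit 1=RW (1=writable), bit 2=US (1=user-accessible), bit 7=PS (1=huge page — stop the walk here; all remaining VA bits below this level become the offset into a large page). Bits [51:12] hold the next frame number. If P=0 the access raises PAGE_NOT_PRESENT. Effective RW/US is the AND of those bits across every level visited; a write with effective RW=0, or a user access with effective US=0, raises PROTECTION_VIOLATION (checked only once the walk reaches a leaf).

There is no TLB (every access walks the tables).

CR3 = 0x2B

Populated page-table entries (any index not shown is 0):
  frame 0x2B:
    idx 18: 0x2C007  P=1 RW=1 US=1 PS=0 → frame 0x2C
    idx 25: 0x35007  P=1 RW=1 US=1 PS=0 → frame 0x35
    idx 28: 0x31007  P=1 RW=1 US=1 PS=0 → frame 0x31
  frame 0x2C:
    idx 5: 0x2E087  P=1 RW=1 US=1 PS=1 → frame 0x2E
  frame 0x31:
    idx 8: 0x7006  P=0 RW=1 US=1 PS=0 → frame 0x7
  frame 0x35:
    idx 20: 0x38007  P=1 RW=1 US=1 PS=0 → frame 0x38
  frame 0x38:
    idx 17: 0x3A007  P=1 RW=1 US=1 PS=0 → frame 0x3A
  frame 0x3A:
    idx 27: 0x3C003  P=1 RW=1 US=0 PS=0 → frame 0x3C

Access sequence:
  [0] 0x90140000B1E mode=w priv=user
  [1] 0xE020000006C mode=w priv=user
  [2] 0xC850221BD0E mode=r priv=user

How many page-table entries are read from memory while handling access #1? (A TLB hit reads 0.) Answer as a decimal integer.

Per-access translation:
#0 VA=0x90140000B1E (w,user):
  L0 @0x2B[18] → 0x2C007  P=1,RW=1,US=1,PS=0
  L1 @0x2C[5] → 0x2E087  P=1,RW=1,US=1,PS=1
  ⇒ phys 0x2EB1E (huge @L1)  [2 reads]
#1 VA=0xE020000006C (w,user):
  L0 @0x2B[28] → 0x31007  P=1,RW=1,US=1,PS=0
  L1 @0x31[8] → 0x7006  P=0,RW=1,US=1,PS=0
  ⇒ fault: PAGE_NOT_PRESENT  — 2 lookups
#2 VA=0xC850221BD0E (r,user):
  L0 @0x2B[25] → 0x35007  P=1,RW=1,US=1,PS=0
  L1 @0x35[20] → 0x38007  P=1,RW=1,US=1,PS=0
  L2 @0x38[17] → 0x3A007  P=1,RW=1,US=1,PS=0
  L3 @0x3A[27] → 0x3C003  P=1,RW=1,US=0,PS=0
  ⇒ fault: PROTECTION_VIOLATION  — 4 lookups

Entries read for #1: 2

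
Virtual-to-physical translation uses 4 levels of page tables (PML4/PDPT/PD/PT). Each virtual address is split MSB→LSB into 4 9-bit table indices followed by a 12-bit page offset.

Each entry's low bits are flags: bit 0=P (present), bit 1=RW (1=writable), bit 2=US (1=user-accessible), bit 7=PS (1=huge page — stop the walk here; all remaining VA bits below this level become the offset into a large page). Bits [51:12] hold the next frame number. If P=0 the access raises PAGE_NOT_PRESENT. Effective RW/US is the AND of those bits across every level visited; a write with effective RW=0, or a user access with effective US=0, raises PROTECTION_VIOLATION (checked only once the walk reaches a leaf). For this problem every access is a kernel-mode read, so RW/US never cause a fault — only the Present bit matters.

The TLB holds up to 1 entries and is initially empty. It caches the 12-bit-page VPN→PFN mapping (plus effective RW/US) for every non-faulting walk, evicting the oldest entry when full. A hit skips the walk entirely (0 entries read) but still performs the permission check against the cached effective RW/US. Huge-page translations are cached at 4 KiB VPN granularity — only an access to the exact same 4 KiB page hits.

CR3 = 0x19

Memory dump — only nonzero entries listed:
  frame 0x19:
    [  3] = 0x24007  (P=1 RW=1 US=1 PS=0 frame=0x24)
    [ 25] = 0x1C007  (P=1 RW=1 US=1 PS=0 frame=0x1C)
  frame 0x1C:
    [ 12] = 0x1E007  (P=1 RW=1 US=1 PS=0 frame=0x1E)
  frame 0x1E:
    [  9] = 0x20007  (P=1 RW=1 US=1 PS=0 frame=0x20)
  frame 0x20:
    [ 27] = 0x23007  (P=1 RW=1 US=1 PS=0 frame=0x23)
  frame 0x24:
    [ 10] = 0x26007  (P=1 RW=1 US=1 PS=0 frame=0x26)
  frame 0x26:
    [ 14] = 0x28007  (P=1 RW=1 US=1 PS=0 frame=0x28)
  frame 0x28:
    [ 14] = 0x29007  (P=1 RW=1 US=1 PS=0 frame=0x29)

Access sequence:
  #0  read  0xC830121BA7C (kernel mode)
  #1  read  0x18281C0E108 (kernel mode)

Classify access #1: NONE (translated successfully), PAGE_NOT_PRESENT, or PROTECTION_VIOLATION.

Trace:
#0 VA=0xC830121BA7C (r,kernel):
  lvl0: tbl 0x19, slot 25 ⇒ 0x1C007 (P1/RW1/US1/PS0)
  lvl1: tbl 0x1C, slot 12 ⇒ 0x1E007 (P1/RW1/US1/PS0)
  lvl2: tbl 0x1E, slot 9 ⇒ 0x20007 (P1/RW1/US1/PS0)
  lvl3: tbl 0x20, slot 27 ⇒ 0x23007 (P1/RW1/US1/PS0)
  ✓ 0x23A7C  — 4 lookups
#1 VA=0x18281C0E108 (r,kernel):
  lvl0: tbl 0x19, slot 3 ⇒ 0x24007 (P1/RW1/US1/PS0)
  lvl1: tbl 0x24, slot 10 ⇒ 0x26007 (P1/RW1/US1/PS0)
  lvl2: tbl 0x26, slot 14 ⇒ 0x28007 (P1/RW1/US1/PS0)
  lvl3: tbl 0x28, slot 14 ⇒ 0x29007 (P1/RW1/US1/PS0)
  ✓ 0x29108  — 4 lookups

Access #1 fault: NONE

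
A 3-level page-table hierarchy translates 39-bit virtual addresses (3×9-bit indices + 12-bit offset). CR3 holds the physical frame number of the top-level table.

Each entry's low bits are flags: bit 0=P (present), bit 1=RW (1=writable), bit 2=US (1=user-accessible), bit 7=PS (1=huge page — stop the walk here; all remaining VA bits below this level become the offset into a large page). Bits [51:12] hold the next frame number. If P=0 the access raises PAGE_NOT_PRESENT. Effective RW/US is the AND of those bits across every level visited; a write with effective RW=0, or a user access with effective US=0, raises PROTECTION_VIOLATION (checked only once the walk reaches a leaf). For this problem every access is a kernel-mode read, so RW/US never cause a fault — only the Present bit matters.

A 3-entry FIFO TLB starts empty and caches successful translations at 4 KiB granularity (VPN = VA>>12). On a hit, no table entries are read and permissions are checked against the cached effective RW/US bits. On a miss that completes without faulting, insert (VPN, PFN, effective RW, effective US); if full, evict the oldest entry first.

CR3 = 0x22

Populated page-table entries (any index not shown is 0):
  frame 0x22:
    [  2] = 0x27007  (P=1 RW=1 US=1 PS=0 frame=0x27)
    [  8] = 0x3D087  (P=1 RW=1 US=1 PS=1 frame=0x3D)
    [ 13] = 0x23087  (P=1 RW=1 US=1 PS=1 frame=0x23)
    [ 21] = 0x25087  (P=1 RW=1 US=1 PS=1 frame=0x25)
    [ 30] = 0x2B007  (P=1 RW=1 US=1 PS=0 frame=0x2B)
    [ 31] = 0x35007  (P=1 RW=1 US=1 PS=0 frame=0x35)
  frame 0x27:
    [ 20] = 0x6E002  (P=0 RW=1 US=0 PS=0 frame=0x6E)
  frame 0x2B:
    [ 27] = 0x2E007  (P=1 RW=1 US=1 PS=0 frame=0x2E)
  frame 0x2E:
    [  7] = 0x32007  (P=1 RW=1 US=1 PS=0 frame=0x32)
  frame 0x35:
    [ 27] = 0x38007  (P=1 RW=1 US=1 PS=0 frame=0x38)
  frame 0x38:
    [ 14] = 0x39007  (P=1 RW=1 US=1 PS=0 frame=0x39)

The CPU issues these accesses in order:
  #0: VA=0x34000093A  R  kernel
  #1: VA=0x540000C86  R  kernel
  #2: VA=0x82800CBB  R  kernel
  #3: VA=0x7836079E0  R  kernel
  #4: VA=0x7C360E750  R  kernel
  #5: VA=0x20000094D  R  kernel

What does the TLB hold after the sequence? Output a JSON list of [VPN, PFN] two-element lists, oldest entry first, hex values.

Trace:
#0 VA=0x34000093A (r,kernel):
  [0] read 0x22 idx=13: raw=0x23087 flags P=1 W=1 U=1 S=1
  ✓ 0x2393A (huge @L0)  — 1 lookups
#1 VA=0x540000C86 (r,kernel):
  [0] read 0x22 idx=21: raw=0x25087 flags P=1 W=1 U=1 S=1
  ✓ 0x25C86 (huge @L0)  — 1 lookups
#2 VA=0x82800CBB (r,kernel):
  [0] read 0x22 idx=2: raw=0x27007 flags P=1 W=1 U=1 S=0
  [1] read 0x27 idx=20: raw=0x6E002 flags P=0 W=1 U=0 S=0
  ✗ PAGE_NOT_PRESENT  [2 reads]
#3 VA=0x7836079E0 (r,kernel):
  [0] read 0x22 idx=30: raw=0x2B007 flags P=1 W=1 U=1 S=0
  [1] read 0x2B idx=27: raw=0x2E007 flags P=1 W=1 U=1 S=0
  [2] read 0x2E idx=7: raw=0x32007 flags P=1 W=1 U=1 S=0
  ✓ 0x329E0  — 3 lookups
#4 VA=0x7C360E750 (r,kernel):
  [0] read 0x22 idx=31: raw=0x35007 flags P=1 W=1 U=1 S=0
  [1] read 0x35 idx=27: raw=0x38007 flags P=1 W=1 U=1 S=0
  [2] read 0x38 idx=14: raw=0x39007 flags P=1 W=1 U=1 S=0
  ✓ 0x39750  — 3 lookups
#5 VA=0x20000094D (r,kernel):
  [0] read 0x22 idx=8: raw=0x3D087 flags P=1 W=1 U=1 S=1
  ✓ 0x3D94D (huge @L0)  — 1 lookups

TLB: [["0x783607", "0x32"], ["0x7C360E", "0x39"], ["0x200000", "0x3D"]]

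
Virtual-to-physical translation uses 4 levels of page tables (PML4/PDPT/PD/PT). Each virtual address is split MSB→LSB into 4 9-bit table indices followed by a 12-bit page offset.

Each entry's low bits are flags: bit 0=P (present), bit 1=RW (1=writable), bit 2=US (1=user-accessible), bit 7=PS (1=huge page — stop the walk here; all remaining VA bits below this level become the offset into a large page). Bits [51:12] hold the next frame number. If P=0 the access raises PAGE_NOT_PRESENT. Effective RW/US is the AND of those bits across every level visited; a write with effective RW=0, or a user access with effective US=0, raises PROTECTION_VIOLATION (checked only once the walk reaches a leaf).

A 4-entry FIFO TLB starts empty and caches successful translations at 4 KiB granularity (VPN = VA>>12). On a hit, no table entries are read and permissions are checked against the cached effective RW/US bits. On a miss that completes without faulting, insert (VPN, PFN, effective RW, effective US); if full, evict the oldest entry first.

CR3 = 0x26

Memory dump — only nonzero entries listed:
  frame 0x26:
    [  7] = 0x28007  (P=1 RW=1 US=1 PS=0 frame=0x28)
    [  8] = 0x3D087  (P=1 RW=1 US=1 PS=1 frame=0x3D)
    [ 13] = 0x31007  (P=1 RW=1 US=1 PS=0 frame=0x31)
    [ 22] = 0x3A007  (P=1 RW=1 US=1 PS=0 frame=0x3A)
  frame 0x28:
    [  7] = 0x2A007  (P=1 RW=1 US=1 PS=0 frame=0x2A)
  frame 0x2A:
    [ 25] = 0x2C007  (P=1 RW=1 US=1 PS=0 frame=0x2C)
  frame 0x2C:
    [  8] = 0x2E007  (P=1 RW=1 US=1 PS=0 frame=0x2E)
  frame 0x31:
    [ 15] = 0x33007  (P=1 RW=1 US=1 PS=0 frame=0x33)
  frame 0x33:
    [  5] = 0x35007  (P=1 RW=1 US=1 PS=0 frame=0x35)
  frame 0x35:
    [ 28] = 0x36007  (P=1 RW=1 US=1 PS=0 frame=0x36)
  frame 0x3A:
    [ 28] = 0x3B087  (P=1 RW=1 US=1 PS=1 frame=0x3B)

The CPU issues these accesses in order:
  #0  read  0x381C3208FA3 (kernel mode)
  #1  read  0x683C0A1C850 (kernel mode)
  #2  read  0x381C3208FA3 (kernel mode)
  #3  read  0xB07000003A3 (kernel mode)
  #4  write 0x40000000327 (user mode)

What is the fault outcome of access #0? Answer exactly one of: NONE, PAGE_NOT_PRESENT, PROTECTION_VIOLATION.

Trace:
#0 VA=0x381C3208FA3 (r,kernel):
  [0] read 0x26 idx=7: raw=0x28007 flags P=1 W=1 U=1 S=0
  [1] read 0x28 idx=7: raw=0x2A007 flags P=1 W=1 U=1 S=0
  [2] read 0x2A idx=25: raw=0x2C007 flags P=1 W=1 U=1 S=0
  [3] read 0x2C idx=8: raw=0x2E007 flags P=1 W=1 U=1 S=0
  → PA=0x2EFA3  (4 entries read)
#1 VA=0x683C0A1C850 (r,kernel):
  [0] read 0x26 idx=13: raw=0x31007 flags P=1 W=1 U=1 S=0
  [1] read 0x31 idx=15: raw=0x33007 flags P=1 W=1 U=1 S=0
  [2] read 0x33 idx=5: raw=0x35007 flags P=1 W=1 U=1 S=0
  [3] read 0x35 idx=28: raw=0x36007 flags P=1 W=1 U=1 S=0
  → PA=0x36850  (4 entries read)
#2 VA=0x381C3208FA3 (r,kernel):
  TLB hit vpn=0x381C3208 → PA=0x2EFA3
#3 VA=0xB07000003A3 (r,kernel):
  [0] read 0x26 idx=22: raw=0x3A007 flags P=1 W=1 U=1 S=0
  [1] read 0x3A idx=28: raw=0x3B087 flags P=1 W=1 U=1 S=1
  → PA=0x3B3A3 (huge @L1)  (2 entries read)
#4 VA=0x40000000327 (w,user):
  [0] read 0x26 idx=8: raw=0x3D087 flags P=1 W=1 U=1 S=1
  → PA=0x3D327 (huge @L0)  (1 entries read)

Access #0 fault: NONE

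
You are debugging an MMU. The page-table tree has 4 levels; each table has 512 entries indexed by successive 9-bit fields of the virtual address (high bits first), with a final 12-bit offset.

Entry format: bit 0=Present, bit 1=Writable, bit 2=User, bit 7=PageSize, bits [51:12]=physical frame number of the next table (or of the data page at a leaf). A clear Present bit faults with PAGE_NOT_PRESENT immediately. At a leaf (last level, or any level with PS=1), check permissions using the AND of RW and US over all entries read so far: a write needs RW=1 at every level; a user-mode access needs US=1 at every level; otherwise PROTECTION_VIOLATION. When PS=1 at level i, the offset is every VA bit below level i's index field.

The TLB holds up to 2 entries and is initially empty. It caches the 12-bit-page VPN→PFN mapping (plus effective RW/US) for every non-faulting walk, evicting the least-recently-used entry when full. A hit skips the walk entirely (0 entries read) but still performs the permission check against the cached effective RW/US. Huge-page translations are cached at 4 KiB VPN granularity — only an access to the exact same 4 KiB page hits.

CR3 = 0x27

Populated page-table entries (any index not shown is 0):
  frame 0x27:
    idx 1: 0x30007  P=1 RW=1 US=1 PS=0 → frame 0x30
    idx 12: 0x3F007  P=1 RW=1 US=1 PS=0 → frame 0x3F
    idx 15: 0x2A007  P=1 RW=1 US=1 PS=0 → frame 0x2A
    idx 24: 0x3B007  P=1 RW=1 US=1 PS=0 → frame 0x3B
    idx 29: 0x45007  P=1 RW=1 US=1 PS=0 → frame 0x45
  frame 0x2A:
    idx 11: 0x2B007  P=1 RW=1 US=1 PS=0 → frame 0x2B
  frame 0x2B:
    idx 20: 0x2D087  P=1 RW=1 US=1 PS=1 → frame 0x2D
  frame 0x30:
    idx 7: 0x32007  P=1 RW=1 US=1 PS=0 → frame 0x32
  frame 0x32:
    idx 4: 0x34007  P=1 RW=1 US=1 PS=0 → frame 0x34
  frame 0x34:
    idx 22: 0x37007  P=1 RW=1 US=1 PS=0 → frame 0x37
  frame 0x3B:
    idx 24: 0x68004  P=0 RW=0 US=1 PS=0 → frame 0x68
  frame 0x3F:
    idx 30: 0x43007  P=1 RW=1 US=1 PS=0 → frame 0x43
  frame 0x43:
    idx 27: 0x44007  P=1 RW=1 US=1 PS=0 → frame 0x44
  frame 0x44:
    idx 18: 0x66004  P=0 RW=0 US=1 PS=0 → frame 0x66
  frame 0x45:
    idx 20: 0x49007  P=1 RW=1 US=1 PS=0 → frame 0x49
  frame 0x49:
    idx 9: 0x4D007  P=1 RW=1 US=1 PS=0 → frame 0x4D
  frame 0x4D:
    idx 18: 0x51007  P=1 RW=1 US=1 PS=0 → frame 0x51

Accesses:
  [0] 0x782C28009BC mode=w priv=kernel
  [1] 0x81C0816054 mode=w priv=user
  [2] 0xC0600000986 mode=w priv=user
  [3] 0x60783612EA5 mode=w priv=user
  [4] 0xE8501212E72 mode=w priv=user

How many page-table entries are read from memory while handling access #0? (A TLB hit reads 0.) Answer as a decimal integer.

Trace:
#0 VA=0x782C28009BC (w,kernel):
  L0 @0x27[15] → 0x2A007  P=1,RW=1,US=1,PS=0
  L1 @0x2A[11] → 0x2B007  P=1,RW=1,US=1,PS=0
  L2 @0x2B[20] → 0x2D087  P=1,RW=1,US=1,PS=1
  → PA=0x2D9BC (huge @L2)  (3 entries read)
#1 VA=0x81C0816054 (w,user):
  L0 @0x27[1] → 0x30007  P=1,RW=1,US=1,PS=0
  L1 @0x30[7] → 0x32007  P=1,RW=1,US=1,PS=0
  L2 @0x32[4] → 0x34007  P=1,RW=1,US=1,PS=0
  L3 @0x34[22] → 0x37007  P=1,RW=1,US=1,PS=0
  → PA=0x37054  (4 entries read)
#2 VA=0xC0600000986 (w,user):
  L0 @0x27[24] → 0x3B007  P=1,RW=1,US=1,PS=0
  L1 @0x3B[24] → 0x68004  P=0,RW=0,US=1,PS=0
  ⇒ fault: PAGE_NOT_PRESENT  — 2 lookups
#3 VA=0x60783612EA5 (w,user):
  L0 @0x27[12] → 0x3F007  P=1,RW=1,US=1,PS=0
  L1 @0x3F[30] → 0x43007  P=1,RW=1,US=1,PS=0
  L2 @0x43[27] → 0x44007  P=1,RW=1,US=1,PS=0
  L3 @0x44[18] → 0x66004  P=0,RW=0,US=1,PS=0
  ⇒ fault: PAGE_NOT_PRESENT  — 4 lookups
#4 VA=0xE8501212E72 (w,user):
  L0 @0x27[29] → 0x45007  P=1,RW=1,US=1,PS=0
  L1 @0x45[20] → 0x49007  P=1,RW=1,US=1,PS=0
  L2 @0x49[9] → 0x4D007  P=1,RW=1,US=1,PS=0
  L3 @0x4D[18] → 0x51007  P=1,RW=1,US=1,PS=0
  → PA=0x51E72  (4 entries read)

Entries read for #0: 3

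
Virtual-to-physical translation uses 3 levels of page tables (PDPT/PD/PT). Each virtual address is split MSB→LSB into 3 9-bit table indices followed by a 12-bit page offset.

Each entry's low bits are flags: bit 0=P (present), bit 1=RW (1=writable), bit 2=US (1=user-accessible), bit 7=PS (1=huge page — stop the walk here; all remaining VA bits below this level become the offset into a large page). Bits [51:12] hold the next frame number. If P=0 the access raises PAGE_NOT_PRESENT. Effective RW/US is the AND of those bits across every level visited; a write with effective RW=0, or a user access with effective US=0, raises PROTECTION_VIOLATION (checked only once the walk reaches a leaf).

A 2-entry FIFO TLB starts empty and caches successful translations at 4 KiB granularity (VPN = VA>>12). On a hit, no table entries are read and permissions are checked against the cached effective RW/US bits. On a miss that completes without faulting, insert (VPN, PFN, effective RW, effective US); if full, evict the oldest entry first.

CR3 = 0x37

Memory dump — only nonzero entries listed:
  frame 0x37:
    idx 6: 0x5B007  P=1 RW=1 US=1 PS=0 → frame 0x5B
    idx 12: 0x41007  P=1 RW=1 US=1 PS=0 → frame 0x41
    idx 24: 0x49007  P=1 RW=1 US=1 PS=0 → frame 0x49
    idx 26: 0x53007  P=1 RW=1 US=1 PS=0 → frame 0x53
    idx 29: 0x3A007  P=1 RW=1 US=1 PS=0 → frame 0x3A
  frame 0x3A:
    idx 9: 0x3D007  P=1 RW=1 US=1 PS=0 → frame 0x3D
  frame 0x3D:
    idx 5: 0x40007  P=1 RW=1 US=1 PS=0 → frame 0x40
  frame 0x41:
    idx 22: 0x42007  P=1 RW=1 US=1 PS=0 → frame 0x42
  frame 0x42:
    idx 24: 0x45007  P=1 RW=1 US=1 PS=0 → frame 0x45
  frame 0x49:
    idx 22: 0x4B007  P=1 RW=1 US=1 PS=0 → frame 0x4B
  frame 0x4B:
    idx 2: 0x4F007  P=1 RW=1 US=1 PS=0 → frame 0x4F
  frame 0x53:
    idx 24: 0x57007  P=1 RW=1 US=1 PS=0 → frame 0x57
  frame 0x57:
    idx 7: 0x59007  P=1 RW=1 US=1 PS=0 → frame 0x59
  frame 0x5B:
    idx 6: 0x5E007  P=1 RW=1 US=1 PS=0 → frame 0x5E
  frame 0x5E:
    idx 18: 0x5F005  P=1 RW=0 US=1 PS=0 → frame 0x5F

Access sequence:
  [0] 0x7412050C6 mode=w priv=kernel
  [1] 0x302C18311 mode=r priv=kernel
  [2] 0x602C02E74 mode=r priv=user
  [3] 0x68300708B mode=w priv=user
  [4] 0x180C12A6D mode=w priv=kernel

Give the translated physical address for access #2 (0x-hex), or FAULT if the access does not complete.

Walk each access:
#0 VA=0x7412050C6 (w,kernel):
  [0] read 0x37 idx=29: raw=0x3A007 flags P=1 W=1 U=1 S=0
  [1] read 0x3A idx=9: raw=0x3D007 flags P=1 W=1 U=1 S=0
  [2] read 0x3D idx=5: raw=0x40007 flags P=1 W=1 U=1 S=0
  ⇒ phys 0x400C6  [3 reads]
#1 VA=0x302C18311 (r,kernel):
  [0] read 0x37 idx=12: raw=0x41007 flags P=1 W=1 U=1 S=0
  [1] read 0x41 idx=22: raw=0x42007 flags P=1 W=1 U=1 S=0
  [2] read 0x42 idx=24: raw=0x45007 flags P=1 W=1 U=1 S=0
  ⇒ phys 0x45311  [3 reads]
#2 VA=0x602C02E74 (r,user):
  [0] read 0x37 idx=24: raw=0x49007 flags P=1 W=1 U=1 S=0
  [1] read 0x49 idx=22: raw=0x4B007 flags P=1 W=1 U=1 S=0
  [2] read 0x4B idx=2: raw=0x4F007 flags P=1 W=1 U=1 S=0
  ⇒ phys 0x4FE74  [3 reads]
#3 VA=0x68300708B (w,user):
  [0] read 0x37 idx=26: raw=0x53007 flags P=1 W=1 U=1 S=0
  [1] read 0x53 idx=24: raw=0x57007 flags P=1 W=1 U=1 S=0
  [2] read 0x57 idx=7: raw=0x59007 flags P=1 W=1 U=1 S=0
  ⇒ phys 0x5908B  [3 reads]
#4 VA=0x180C12A6D (w,kernel):
  [0] read 0x37 idx=6: raw=0x5B007 flags P=1 W=1 U=1 S=0
  [1] read 0x5B idx=6: raw=0x5E007 flags P=1 W=1 U=1 S=0
  [2] read 0x5E idx=18: raw=0x5F005 flags P=1 W=0 U=1 S=0
  ⇒ fault: PROTECTION_VIOLATION  — 3 lookups

Access #2 PA: 0x4FE74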